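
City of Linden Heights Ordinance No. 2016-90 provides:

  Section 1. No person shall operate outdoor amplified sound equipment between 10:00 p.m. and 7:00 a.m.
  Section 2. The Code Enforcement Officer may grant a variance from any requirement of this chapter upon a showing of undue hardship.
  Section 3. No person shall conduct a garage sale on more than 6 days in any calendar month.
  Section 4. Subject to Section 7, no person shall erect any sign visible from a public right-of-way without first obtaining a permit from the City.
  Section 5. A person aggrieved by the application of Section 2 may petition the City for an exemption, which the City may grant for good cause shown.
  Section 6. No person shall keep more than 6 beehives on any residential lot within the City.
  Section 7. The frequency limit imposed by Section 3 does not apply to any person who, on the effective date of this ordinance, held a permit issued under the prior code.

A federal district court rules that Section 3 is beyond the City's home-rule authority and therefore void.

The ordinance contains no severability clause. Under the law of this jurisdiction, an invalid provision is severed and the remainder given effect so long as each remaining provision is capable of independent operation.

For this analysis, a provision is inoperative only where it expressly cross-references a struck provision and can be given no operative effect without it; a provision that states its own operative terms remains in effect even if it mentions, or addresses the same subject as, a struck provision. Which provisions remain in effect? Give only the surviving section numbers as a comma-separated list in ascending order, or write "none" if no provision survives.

1, 2, 4, 5, 6

Section 3 is struck. Section 7 operates only by reference to Section 3, so it falls with Section 3. Section 4 mentions Section 7 but its own obligation stands independently of Section 7, so Section 4 is not affected. Under the stated default rule, only provisions that cannot operate independently fall away; the rest are enforced. Section 1, Section 2, Section 4, Section 5, and Section 6 remain in effect.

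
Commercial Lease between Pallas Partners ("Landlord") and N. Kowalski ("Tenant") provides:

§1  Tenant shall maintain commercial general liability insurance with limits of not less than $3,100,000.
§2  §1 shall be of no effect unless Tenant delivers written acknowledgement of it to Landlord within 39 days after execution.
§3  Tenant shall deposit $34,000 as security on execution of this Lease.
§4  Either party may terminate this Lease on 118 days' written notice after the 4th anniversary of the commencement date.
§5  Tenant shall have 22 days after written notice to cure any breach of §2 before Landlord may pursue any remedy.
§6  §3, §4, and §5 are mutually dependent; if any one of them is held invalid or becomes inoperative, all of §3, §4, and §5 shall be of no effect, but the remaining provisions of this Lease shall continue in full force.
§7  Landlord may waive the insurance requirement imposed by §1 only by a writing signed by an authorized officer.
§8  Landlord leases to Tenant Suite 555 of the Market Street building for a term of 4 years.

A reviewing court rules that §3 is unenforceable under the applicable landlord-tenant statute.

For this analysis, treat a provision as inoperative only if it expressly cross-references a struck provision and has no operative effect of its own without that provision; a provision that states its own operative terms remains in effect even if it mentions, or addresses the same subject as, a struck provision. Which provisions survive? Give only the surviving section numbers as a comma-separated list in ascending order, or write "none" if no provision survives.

§3 is struck. Nothing else in the Lease is defined by reference to §3. §6 declares §3, §4, and §5 mutually dependent; since one of them has fallen, all of them are of no effect. That brings down §4 and §5 as well. The remainder continues in force under §6. The provisions still in force are §1, §2, §6, §7, and §8.

1, 2, 6, 7, 8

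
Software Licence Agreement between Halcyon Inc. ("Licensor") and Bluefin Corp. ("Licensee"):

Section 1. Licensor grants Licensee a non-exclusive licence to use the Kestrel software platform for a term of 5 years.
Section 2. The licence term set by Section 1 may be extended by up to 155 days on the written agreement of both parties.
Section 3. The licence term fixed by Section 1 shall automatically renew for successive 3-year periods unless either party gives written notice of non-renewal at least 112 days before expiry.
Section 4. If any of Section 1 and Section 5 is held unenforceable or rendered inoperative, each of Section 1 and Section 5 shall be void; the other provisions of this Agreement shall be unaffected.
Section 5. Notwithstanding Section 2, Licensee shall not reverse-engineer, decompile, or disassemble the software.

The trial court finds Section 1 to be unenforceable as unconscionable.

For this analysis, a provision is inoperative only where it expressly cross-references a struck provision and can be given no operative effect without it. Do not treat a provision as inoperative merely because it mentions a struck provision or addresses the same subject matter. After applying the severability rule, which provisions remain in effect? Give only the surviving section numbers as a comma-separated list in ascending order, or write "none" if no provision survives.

Section 1 is struck. The whole of Section 2 is the extension of the licence term, defined by reference to Section 1, so Section 2 cannot stand once Section 1 is removed. Section 3 does nothing except set the renewal of the licence term by reference to Section 1; with Section 1 gone it has no independent effect and is inoperative. Section 4 declares Section 1 and Section 5 mutually dependent; since one of them has fallen, all of them are of no effect. That brings down Section 5 as well. The remainder continues in force under Section 4. Only Section 4 remains in effect.

4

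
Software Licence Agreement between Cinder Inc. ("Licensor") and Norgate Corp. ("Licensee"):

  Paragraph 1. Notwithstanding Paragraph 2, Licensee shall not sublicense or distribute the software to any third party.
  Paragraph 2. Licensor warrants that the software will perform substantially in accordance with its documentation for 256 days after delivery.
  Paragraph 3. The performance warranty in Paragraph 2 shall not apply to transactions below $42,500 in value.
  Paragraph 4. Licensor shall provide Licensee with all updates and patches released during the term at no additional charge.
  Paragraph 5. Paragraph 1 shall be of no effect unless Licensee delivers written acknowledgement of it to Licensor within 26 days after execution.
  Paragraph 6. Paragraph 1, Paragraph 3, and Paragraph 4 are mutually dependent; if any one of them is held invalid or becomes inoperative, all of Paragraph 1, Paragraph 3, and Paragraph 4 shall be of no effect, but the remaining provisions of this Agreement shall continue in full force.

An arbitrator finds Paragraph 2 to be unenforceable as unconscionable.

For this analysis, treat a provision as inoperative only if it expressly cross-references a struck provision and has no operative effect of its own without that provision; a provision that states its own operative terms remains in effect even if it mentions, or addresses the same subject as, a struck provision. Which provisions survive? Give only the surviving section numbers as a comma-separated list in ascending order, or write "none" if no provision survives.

6

Paragraph 2 is struck. Paragraph 3 operates only by reference to Paragraph 2, so it falls with Paragraph 2. Paragraph 6 declares Paragraph 1, Paragraph 3, and Paragraph 4 mutually dependent; since one of them has fallen, all of them are of no effect. That brings down Paragraph 1 and Paragraph 4 as well. Paragraph 5 in turn depends solely on a provision now struck and likewise falls. The remainder continues in force under Paragraph 6. Only Paragraph 6 remains in effect.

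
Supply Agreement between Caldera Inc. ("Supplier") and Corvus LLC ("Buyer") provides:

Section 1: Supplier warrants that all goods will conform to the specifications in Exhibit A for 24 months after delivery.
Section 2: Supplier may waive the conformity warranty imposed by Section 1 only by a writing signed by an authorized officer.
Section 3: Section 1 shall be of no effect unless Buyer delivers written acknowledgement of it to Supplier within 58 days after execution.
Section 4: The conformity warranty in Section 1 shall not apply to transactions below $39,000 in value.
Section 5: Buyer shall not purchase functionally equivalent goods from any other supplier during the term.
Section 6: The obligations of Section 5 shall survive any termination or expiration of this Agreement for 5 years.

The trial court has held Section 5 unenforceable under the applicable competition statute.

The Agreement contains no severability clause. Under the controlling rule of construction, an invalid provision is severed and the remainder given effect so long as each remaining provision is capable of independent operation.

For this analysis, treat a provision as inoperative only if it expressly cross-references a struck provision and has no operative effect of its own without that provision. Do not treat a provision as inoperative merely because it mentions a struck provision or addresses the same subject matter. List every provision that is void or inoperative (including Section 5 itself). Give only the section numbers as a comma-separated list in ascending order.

Section 5 is struck. Section 6 has no operative effect of its own apart from Section 5 and is therefore inoperative. With no severability clause, the stated default rule severs what cannot stand and enforces each remaining provision that can operate on its own. That leaves Section 1, Section 2, Section 3, and Section 4 in effect.

5, 6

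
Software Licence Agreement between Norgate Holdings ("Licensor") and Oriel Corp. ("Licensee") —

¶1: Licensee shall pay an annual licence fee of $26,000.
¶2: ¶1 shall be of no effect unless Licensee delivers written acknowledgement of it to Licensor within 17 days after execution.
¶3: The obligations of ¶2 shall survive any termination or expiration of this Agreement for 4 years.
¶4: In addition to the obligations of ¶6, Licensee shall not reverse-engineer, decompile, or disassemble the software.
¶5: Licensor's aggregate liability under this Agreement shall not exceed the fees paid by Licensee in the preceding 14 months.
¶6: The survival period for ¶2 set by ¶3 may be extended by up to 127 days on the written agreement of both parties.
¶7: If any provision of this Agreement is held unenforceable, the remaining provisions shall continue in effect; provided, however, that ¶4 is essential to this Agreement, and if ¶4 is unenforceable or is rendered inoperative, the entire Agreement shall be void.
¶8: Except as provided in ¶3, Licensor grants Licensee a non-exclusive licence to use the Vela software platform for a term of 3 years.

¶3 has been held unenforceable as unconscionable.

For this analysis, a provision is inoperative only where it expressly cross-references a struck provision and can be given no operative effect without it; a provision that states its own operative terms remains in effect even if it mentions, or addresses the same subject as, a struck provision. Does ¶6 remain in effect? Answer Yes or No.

No

¶3 is struck. ¶6 does nothing except set the extension of the survival period for ¶2 by reference to ¶3; with ¶3 gone it has no independent effect and is inoperative. ¶8 mentions ¶3 but its own obligation stands independently of ¶3, so ¶8 is not affected. Although ¶4 refers to ¶6, its operative terms do not depend on ¶6, so it remains in effect. ¶7 makes ¶4 an essential term, but ¶4 is unaffected, so the severability proviso in ¶7 preserves the remaining provisions. The provisions still in force are ¶1, ¶2, ¶4, ¶5, ¶7, and ¶8. ¶6 is among the inoperative provisions, so the answer is no.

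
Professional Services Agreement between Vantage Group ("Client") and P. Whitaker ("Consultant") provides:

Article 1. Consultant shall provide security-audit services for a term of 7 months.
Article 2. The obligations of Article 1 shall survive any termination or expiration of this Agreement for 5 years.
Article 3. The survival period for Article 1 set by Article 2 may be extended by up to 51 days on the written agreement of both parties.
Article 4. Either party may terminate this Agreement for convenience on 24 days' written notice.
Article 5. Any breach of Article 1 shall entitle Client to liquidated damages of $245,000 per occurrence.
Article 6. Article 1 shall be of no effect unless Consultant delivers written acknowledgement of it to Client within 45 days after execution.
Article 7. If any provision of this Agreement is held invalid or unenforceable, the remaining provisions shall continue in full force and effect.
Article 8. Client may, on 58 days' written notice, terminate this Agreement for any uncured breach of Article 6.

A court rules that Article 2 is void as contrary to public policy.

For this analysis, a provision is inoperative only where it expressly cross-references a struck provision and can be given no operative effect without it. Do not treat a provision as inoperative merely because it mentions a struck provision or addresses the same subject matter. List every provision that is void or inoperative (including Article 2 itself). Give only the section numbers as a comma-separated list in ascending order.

Article 2 is struck. The whole of Article 3 is the extension of the survival period for Article 1, defined by reference to Article 2, so Article 3 cannot stand once Article 2 is removed. Article 7 is a severability clause and preserves every provision that can still be given independent effect. That leaves Article 1, Article 4, Article 5, Article 6, Article 7, and Article 8 in effect.

2, 3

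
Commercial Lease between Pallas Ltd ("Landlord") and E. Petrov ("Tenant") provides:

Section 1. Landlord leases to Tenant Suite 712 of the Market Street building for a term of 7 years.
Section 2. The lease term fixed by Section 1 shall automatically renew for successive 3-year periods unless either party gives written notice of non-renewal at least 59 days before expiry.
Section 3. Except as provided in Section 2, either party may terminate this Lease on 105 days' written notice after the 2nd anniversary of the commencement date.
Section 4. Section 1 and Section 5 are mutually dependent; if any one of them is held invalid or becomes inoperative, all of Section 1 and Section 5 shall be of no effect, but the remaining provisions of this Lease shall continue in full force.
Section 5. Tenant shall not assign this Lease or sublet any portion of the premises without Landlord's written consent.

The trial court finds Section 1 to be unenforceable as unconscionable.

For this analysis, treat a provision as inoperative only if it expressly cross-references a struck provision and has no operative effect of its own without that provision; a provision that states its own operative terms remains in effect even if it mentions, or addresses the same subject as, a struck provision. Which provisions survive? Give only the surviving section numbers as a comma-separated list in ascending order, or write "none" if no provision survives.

3, 4

Section 1 is struck. Section 2 has no operative effect of its own apart from Section 1 and is therefore inoperative. Although Section 3 refers to Section 2, its operative terms do not depend on Section 2, so it remains in effect. Section 4 declares Section 1 and Section 5 mutually dependent; since one of them has fallen, all of them are of no effect. That brings down Section 5 as well. The remainder continues in force under Section 4. Section 3 and Section 4 remain in effect.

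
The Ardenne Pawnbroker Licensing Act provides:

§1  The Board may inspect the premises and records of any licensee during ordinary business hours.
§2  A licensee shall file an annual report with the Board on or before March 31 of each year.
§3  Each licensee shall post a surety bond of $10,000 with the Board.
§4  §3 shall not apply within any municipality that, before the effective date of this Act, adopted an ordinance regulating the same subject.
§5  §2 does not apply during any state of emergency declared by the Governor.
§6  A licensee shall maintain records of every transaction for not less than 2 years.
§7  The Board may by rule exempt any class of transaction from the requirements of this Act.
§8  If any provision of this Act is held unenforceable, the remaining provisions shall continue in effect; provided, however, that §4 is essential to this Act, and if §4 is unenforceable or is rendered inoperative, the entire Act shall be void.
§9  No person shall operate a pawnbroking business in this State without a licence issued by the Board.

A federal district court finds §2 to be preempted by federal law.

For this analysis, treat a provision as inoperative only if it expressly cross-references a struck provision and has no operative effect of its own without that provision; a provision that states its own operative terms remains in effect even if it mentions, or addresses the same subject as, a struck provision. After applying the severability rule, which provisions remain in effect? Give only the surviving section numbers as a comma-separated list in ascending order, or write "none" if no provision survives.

1, 3, 4, 6, 7, 8, 9

§2 is struck. The only function of §5 is the emergency suspension of §2, so it cannot stand once §2 is removed. §8 makes §4 an essential term, but §4 is unaffected, so the severability proviso in §8 preserves the remaining provisions. That leaves §1, §3, §4, §6, §7, §8, and §9 in effect.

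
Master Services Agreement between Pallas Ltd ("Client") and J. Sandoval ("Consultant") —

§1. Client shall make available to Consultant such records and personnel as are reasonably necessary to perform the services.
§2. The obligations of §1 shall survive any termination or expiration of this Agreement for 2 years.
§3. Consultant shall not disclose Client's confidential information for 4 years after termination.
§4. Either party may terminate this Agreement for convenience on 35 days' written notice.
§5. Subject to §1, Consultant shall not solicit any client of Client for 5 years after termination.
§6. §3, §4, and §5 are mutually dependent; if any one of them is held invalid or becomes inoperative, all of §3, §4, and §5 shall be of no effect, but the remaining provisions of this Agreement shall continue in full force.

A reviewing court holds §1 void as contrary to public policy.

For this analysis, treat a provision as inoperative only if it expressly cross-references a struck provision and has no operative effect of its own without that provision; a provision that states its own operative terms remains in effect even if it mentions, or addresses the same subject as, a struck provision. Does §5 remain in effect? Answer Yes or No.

§1 is struck. The only function of §2 is the survival period for §1, so it cannot stand once §1 is removed. Although §5 refers to §1, its operative terms do not depend on §1, so it remains in effect. §6 ties §3, §4, and §5 together, but none of those is affected here; the remaining provisions continue in force under §6. That leaves §3, §4, §5, and §6 in effect. §5 is among the surviving provisions, so the answer is yes.

Yes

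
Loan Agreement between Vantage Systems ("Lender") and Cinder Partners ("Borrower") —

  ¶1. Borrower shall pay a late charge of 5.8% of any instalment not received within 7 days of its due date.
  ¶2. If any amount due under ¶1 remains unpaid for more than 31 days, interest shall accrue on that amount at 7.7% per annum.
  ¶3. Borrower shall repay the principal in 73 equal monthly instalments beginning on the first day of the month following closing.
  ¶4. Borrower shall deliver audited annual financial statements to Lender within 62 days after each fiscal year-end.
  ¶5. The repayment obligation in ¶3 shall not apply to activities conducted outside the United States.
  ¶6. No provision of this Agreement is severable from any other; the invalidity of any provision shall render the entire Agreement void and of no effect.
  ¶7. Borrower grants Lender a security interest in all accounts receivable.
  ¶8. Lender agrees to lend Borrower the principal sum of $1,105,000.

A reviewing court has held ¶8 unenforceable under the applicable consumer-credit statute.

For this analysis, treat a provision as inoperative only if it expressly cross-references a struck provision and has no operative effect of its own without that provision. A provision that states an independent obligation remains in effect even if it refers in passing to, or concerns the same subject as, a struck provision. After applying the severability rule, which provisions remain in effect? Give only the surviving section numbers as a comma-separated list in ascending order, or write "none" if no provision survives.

¶8 is struck. Nothing else in the Agreement is defined by reference to ¶8. ¶6 provides that the Agreement is not severable, so the invalidity of any one provision voids the entire Agreement. No provision of the Agreement survives.

none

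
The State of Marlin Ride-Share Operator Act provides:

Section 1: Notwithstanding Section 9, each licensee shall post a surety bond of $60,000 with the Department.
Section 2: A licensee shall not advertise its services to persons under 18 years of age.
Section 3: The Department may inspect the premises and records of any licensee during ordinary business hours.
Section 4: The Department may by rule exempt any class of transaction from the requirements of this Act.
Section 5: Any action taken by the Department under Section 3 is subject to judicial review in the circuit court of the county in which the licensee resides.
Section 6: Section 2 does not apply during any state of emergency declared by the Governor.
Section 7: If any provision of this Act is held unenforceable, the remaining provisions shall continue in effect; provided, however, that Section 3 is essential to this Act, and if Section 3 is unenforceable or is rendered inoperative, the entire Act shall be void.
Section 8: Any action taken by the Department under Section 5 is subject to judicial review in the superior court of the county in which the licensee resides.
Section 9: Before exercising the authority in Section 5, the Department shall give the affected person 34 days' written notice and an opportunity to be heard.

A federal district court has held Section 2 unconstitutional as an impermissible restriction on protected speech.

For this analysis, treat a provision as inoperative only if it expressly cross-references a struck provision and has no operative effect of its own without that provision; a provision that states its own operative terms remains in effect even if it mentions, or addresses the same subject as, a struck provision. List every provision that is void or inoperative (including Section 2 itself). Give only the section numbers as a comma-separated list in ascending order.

2, 6

Section 2 is struck. Section 6 merely fixes the emergency suspension of Section 2; with Section 2 gone it has nothing to operate on and falls away. Section 7 makes Section 3 an essential term, but Section 3 is unaffected, so the severability proviso in Section 7 preserves the remaining provisions. Section 1, Section 3, Section 4, Section 5, Section 7, Section 8, and Section 9 remain in effect.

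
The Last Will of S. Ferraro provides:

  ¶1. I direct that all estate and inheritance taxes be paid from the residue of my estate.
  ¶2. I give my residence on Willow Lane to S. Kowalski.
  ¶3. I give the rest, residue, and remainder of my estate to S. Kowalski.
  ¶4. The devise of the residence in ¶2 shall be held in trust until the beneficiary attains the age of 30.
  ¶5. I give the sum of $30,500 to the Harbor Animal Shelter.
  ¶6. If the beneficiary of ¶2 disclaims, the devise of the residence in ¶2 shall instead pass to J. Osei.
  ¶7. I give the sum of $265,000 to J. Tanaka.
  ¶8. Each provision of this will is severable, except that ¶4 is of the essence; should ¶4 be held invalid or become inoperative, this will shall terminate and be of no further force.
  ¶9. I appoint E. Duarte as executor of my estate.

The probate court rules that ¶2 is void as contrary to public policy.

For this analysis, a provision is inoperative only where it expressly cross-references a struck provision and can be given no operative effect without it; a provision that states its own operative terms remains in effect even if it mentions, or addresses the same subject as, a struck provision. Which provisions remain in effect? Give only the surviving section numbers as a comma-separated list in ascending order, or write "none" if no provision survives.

none

¶2 is struck. ¶4 operates only by reference to ¶2, so it falls with ¶2. ¶6 operates only by reference to ¶2, so it falls with ¶2. ¶8 makes ¶4 an essential term, and ¶4 has been rendered inoperative by the cascade; under ¶8, the entire will is therefore void. No provision of the will survives.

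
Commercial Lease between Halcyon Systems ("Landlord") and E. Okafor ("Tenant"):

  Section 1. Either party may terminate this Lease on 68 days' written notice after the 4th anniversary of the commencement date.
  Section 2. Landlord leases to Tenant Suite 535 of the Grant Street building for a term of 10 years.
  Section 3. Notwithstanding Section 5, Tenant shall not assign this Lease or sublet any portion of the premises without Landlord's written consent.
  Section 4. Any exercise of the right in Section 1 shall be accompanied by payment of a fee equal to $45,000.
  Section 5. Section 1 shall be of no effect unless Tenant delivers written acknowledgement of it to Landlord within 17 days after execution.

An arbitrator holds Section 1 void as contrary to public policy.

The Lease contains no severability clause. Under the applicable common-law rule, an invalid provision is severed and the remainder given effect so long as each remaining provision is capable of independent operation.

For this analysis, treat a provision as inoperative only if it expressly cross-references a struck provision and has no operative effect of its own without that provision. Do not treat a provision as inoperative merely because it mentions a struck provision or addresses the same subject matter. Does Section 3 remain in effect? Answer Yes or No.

Section 1 is struck. Section 4 has no operative effect of its own apart from Section 1 and is therefore inoperative. Section 5 merely fixes the acknowledgement condition for Section 1; with Section 1 gone it has nothing to operate on and falls away. Section 3 mentions Section 5 but its own obligation stands independently of Section 5, so Section 3 is not affected. Under the stated default rule, only provisions that cannot operate independently fall away; the rest are enforced. The provisions still in force are Section 2 and Section 3. Section 3 is among the surviving provisions, so the answer is yes.

Yes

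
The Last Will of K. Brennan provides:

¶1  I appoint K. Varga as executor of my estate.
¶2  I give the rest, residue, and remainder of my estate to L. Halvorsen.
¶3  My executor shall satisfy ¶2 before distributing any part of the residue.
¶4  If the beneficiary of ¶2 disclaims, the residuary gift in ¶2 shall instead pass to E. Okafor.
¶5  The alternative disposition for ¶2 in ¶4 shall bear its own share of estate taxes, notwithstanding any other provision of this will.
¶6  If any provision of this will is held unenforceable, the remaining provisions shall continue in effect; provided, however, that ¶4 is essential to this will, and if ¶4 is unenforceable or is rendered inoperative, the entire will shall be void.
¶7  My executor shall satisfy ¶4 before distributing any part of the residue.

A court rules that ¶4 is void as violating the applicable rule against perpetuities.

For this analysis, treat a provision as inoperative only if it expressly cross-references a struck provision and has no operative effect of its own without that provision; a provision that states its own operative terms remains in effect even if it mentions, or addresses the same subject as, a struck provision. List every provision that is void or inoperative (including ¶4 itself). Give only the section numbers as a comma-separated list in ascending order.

¶4 is struck. ¶5 has no operative effect of its own apart from ¶4 and is therefore inoperative. ¶7 has no operative effect of its own apart from ¶4 and is therefore inoperative. ¶6 makes ¶4 an essential term, and ¶4 is the provision held invalid; under ¶6, the entire will is therefore void. No provision of the will survives.

1, 2, 3, 4, 5, 6, 7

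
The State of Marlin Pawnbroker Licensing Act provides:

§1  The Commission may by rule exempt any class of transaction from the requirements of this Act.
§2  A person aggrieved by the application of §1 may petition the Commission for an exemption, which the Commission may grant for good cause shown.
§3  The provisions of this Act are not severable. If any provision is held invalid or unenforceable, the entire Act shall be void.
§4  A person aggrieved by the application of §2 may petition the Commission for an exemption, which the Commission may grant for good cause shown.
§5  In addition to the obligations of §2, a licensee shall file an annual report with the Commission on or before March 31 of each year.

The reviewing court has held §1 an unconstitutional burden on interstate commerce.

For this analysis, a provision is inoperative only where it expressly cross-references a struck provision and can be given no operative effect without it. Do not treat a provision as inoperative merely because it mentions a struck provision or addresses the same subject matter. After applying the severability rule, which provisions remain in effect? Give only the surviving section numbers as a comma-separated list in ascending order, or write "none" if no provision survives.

none

§1 is struck. §2 has no operative effect of its own apart from §1 and is therefore inoperative. §4 merely fixes the exemption procedure for §2; with §2 gone it has nothing to operate on and falls away. §3 provides that the Act is not severable, so the invalidity of any one provision voids the entire Act. No provision of the Act survives.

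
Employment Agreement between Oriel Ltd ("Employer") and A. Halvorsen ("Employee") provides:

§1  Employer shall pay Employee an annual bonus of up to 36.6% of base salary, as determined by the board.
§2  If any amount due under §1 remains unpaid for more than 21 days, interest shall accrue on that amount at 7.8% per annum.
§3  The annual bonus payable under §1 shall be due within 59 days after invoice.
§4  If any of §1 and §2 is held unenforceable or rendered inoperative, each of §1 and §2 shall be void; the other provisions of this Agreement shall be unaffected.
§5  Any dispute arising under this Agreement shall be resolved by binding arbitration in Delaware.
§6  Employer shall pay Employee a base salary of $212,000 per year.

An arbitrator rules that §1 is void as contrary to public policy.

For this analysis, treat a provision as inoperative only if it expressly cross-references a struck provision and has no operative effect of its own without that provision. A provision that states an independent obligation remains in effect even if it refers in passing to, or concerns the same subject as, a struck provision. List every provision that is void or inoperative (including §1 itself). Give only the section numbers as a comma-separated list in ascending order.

1, 2, 3

§1 is struck. §2 has no operative effect of its own apart from §1 and is therefore inoperative. §3 has no operative effect of its own apart from §1 and is therefore inoperative. §4 declares §1 and §2 mutually dependent; since one of them has fallen, all of them are of no effect. The remainder continues in force under §4. That leaves §4, §5, and §6 in effect.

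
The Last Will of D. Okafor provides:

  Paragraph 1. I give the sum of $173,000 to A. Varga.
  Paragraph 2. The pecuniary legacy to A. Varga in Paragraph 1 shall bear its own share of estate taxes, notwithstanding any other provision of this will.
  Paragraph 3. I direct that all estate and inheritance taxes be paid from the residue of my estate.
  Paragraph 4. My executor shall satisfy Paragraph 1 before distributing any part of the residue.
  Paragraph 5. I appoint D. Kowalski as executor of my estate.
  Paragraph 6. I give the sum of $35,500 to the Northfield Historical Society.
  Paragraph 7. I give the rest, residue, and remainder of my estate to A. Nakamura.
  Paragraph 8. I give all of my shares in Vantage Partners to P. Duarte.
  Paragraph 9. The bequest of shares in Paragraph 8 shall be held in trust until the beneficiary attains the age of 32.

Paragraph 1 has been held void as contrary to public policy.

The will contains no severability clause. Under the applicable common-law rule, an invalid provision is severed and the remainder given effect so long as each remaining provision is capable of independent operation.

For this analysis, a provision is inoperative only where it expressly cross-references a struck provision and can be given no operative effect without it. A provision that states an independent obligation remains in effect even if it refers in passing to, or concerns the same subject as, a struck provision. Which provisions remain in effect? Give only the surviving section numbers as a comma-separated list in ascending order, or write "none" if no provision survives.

Paragraph 1 is struck. Paragraph 2 has no operative effect of its own apart from Paragraph 1 and is therefore inoperative. Paragraph 4 merely fixes the priority direction for Paragraph 1; with Paragraph 1 gone it has nothing to operate on and falls away. Under the stated default rule, only provisions that cannot operate independently fall away; the rest are enforced. The provisions still in force are Paragraph 3, Paragraph 5, Paragraph 6, Paragraph 7, Paragraph 8, and Paragraph 9.

3, 5, 6, 7, 8, 9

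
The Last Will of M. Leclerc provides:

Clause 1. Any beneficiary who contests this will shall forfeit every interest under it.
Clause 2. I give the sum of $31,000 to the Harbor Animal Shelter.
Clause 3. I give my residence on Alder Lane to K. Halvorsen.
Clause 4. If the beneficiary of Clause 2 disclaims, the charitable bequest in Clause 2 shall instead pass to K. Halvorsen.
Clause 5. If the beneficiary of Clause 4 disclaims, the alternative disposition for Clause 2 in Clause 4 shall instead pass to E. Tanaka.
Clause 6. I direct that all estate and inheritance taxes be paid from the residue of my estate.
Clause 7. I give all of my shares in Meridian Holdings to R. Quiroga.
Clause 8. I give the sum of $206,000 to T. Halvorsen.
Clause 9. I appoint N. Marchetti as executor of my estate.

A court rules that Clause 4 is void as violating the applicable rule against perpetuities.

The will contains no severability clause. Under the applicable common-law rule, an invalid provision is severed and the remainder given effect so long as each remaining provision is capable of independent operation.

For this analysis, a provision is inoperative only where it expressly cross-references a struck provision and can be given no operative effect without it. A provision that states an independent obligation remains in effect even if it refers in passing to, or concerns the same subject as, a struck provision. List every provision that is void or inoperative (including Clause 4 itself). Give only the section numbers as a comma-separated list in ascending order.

Clause 4 is struck. Clause 5 merely fixes the alternative disposition for Clause 4; with Clause 4 gone it has nothing to operate on and falls away. Under the stated default rule, only provisions that cannot operate independently fall away; the rest are enforced. Clause 1, Clause 2, Clause 3, Clause 6, Clause 7, Clause 8, and Clause 9 remain in effect.

4, 5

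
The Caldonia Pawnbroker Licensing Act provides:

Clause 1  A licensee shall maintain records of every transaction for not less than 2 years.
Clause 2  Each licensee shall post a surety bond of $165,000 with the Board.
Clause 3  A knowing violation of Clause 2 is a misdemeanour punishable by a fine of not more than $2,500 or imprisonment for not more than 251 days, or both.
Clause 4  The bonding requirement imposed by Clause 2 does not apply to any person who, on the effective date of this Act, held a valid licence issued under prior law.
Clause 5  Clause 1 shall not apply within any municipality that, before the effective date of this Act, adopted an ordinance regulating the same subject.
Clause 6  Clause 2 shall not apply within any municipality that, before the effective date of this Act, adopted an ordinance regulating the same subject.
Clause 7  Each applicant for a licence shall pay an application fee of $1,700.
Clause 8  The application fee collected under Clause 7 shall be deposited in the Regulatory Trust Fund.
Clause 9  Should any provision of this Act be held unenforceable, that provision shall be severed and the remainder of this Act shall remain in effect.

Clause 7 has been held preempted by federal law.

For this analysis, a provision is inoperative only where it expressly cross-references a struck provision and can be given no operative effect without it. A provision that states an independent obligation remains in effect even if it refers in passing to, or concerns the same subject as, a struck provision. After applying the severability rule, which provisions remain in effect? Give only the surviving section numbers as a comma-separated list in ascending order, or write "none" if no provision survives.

Clause 7 is struck. Clause 8 has no operative effect of its own apart from Clause 7 and is therefore inoperative. Clause 9 is a severability clause and preserves every provision that can still be given independent effect. Clause 1, Clause 2, Clause 3, Clause 4, Clause 5, Clause 6, and Clause 9 remain in effect.

1, 2, 3, 4, 5, 6, 9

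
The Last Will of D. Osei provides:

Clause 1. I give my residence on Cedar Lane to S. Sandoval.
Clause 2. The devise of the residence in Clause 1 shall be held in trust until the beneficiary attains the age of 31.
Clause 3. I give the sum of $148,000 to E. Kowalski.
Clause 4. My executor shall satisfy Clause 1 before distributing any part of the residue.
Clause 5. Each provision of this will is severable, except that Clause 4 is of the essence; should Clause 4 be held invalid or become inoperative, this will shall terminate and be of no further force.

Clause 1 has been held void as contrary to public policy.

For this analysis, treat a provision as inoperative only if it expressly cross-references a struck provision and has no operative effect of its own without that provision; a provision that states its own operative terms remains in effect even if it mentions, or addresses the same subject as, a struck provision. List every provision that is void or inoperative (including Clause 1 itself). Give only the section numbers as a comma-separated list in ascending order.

Clause 1 is struck. Clause 2 has no operative effect of its own apart from Clause 1 and is therefore inoperative. Clause 4 merely fixes the priority direction for Clause 1; with Clause 1 gone it has nothing to operate on and falls away. Clause 5 makes Clause 4 an essential term, and Clause 4 has been rendered inoperative by the cascade; under Clause 5, the entire will is therefore void. No provision of the will survives.

1, 2, 3, 4, 5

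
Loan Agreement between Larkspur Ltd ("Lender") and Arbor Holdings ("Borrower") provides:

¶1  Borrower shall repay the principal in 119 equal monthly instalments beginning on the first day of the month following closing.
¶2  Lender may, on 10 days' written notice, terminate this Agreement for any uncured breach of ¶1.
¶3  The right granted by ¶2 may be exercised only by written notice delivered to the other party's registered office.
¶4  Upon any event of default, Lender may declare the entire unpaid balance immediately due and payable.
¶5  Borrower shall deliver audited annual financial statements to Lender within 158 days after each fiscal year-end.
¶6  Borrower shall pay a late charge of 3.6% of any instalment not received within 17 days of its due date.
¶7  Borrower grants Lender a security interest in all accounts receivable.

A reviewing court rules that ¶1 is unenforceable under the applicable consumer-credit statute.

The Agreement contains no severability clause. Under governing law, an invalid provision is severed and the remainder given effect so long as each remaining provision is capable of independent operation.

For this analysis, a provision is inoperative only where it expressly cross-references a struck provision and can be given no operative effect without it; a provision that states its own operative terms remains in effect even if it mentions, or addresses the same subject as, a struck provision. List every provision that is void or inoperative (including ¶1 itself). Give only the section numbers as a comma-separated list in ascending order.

¶1 is struck. ¶2 operates only by reference to ¶1, so it falls with ¶1. ¶3 merely fixes the notice requirement for ¶2; with ¶2 gone it has nothing to operate on and falls away. Under the stated default rule, only provisions that cannot operate independently fall away; the rest are enforced. That leaves ¶4, ¶5, ¶6, and ¶7 in effect.

1, 2, 3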